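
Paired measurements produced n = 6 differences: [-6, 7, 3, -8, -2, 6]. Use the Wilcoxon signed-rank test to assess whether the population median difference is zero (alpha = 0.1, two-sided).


Step 1: Drop any zero differences (none here) and take |d_i|.
|d| = [6, 7, 3, 8, 2, 6]
Step 2: Midrank |d_i| (ties get averaged ranks).
ranks: |6|->3.5, |7|->5, |3|->2, |8|->6, |2|->1, |6|->3.5
Step 3: Attach original signs; sum ranks with positive sign and with negative sign.
W+ = 5 + 2 + 3.5 = 10.5
W- = 3.5 + 6 + 1 = 10.5
(Check: W+ + W- = 21 should equal n(n+1)/2 = 21.)
Step 4: Test statistic W = min(W+, W-) = 10.5.
Step 5: Ties in |d|, so use the tie-corrected normal approximation.
        E[W] = n(n+1)/4 = 6*7/4 = 10.5.
        Tie groups: |d|=6 (t=2); sum(t^3 - t) = 6.
        Var[W] = n(n+1)(2n+1)/24 - sum(t^3-t)/48 = 546/24 - 6/48 = 22.625.
        z = (W - E[W]) / sqrt(Var[W]) = (10.5 - 10.5) / 4.7566 = 0.0000.
        Two-sided p = 2*Phi(z) = 1.000000.
Step 6: alpha = 0.1. fail to reject H0.

W+ = 10.5, W- = 10.5, W = min = 10.5, p = 1.000000, fail to reject H0.


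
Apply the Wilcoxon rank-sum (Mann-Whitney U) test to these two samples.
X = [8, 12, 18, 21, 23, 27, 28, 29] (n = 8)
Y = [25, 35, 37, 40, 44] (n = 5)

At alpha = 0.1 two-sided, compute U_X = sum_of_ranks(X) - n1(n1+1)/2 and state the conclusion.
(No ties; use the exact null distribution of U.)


Step 1: Combine and sort all 13 observations; assign midranks.
sorted (value, group): (8,X), (12,X), (18,X), (21,X), (23,X), (25,Y), (27,X), (28,X), (29,X), (35,Y), (37,Y), (40,Y), (44,Y)
ranks: 8->1, 12->2, 18->3, 21->4, 23->5, 25->6, 27->7, 28->8, 29->9, 35->10, 37->11, 40->12, 44->13
Step 2: Rank sum for X: R1 = 1 + 2 + 3 + 4 + 5 + 7 + 8 + 9 = 39.
Step 3: U_X = R1 - n1(n1+1)/2 = 39 - 8*9/2 = 39 - 36 = 3.
       U_Y = n1*n2 - U_X = 40 - 3 = 37.
Step 4: No ties, so the exact null distribution of U (based on enumerating the C(13,8) = 1287 equally likely rank assignments) gives the two-sided p-value.
Step 5: p-value = 0.010878; compare to alpha = 0.1. reject H0.

U_X = 3, p = 0.010878, reject H0 at alpha = 0.1.


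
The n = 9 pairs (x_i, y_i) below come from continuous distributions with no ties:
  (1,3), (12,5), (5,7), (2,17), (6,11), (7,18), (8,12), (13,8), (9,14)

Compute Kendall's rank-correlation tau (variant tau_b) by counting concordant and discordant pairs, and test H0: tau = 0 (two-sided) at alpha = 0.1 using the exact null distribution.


Step 1: Enumerate the 36 unordered pairs (i,j) with i<j and classify each by sign(x_j-x_i) * sign(y_j-y_i).
  (1,2):dx=+11,dy=+2->C; (1,3):dx=+4,dy=+4->C; (1,4):dx=+1,dy=+14->C; (1,5):dx=+5,dy=+8->C
  (1,6):dx=+6,dy=+15->C; (1,7):dx=+7,dy=+9->C; (1,8):dx=+12,dy=+5->C; (1,9):dx=+8,dy=+11->C
  (2,3):dx=-7,dy=+2->D; (2,4):dx=-10,dy=+12->D; (2,5):dx=-6,dy=+6->D; (2,6):dx=-5,dy=+13->D
  (2,7):dx=-4,dy=+7->D; (2,8):dx=+1,dy=+3->C; (2,9):dx=-3,dy=+9->D; (3,4):dx=-3,dy=+10->D
  (3,5):dx=+1,dy=+4->C; (3,6):dx=+2,dy=+11->C; (3,7):dx=+3,dy=+5->C; (3,8):dx=+8,dy=+1->C
  (3,9):dx=+4,dy=+7->C; (4,5):dx=+4,dy=-6->D; (4,6):dx=+5,dy=+1->C; (4,7):dx=+6,dy=-5->D
  (4,8):dx=+11,dy=-9->D; (4,9):dx=+7,dy=-3->D; (5,6):dx=+1,dy=+7->C; (5,7):dx=+2,dy=+1->C
  (5,8):dx=+7,dy=-3->D; (5,9):dx=+3,dy=+3->C; (6,7):dx=+1,dy=-6->D; (6,8):dx=+6,dy=-10->D
  (6,9):dx=+2,dy=-4->D; (7,8):dx=+5,dy=-4->D; (7,9):dx=+1,dy=+2->C; (8,9):dx=-4,dy=+6->D
Step 2: C = 19, D = 17, total pairs = 36.
Step 3: tau = (C - D)/(n(n-1)/2) = (19 - 17)/36 = 0.055556.
Step 4: Exact two-sided p-value (enumerate n! = 362880 permutations of y under H0): p = 0.919455.
Step 5: alpha = 0.1. fail to reject H0.

tau_b = 0.0556 (C=19, D=17), p = 0.919455, fail to reject H0.


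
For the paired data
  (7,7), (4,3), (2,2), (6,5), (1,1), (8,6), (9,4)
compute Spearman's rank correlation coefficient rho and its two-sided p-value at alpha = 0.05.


Step 1: Rank x and y separately (midranks; no ties here).
rank(x): 7->5, 4->3, 2->2, 6->4, 1->1, 8->6, 9->7
rank(y): 7->7, 3->3, 2->2, 5->5, 1->1, 6->6, 4->4
Step 2: d_i = R_x(i) - R_y(i); compute d_i^2.
  (5-7)^2=4, (3-3)^2=0, (2-2)^2=0, (4-5)^2=1, (1-1)^2=0, (6-6)^2=0, (7-4)^2=9
sum(d^2) = 14.
Step 3: rho = 1 - 6*14 / (7*(7^2 - 1)) = 1 - 84/336 = 0.750000.
Step 4: Under H0, t = rho * sqrt((n-2)/(1-rho^2)) = 2.5355 ~ t(5).
Step 5: Two-sided p-value from the t-distribution with 5 df = 0.052181.
Step 6: alpha = 0.05. fail to reject H0.

rho = 0.7500, p = 0.052181, fail to reject H0 at alpha = 0.05.


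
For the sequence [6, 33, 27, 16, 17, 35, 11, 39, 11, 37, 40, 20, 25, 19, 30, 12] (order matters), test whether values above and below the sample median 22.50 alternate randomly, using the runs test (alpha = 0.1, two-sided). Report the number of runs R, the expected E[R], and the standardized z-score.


Step 1: Compute median = 22.50; label A = above, B = below.
Labels in order: BAABBABABAABABAB  (n_A = 8, n_B = 8)
Step 2: Count runs R = 13.
Step 3: Under H0 (random ordering), E[R] = 2*n_A*n_B/(n_A+n_B) + 1 = 2*8*8/16 + 1 = 9.0000.
        Var[R] = 2*n_A*n_B*(2*n_A*n_B - n_A - n_B) / ((n_A+n_B)^2 * (n_A+n_B-1)) = 14336/3840 = 3.7333.
        SD[R] = 1.9322.
Step 4: Continuity-corrected z = (R - 0.5 - E[R]) / SD[R] = (13 - 0.5 - 9.0000) / 1.9322 = 1.8114.
Step 5: Two-sided p-value via normal approximation = 2*(1 - Phi(|z|)) = 0.070076.
Step 6: alpha = 0.1. reject H0.

R = 13, z = 1.8114, p = 0.070076, reject H0.


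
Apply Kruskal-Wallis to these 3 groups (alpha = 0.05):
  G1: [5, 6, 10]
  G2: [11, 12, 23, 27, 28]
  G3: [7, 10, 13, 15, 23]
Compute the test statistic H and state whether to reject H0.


Step 1: Combine all N = 13 observations and assign midranks.
sorted (value, group, rank): (5,G1,1), (6,G1,2), (7,G3,3), (10,G1,4.5), (10,G3,4.5), (11,G2,6), (12,G2,7), (13,G3,8), (15,G3,9), (23,G2,10.5), (23,G3,10.5), (27,G2,12), (28,G2,13)
Step 2: Sum ranks within each group.
R_1 = 7.5 (n_1 = 3)
R_2 = 48.5 (n_2 = 5)
R_3 = 35 (n_3 = 5)
Step 3: H = 12/(N(N+1)) * sum(R_i^2/n_i) - 3(N+1)
     = 12/(13*14) * (7.5^2/3 + 48.5^2/5 + 35^2/5) - 3*14
     = 0.065934 * 734.2 - 42
     = 6.408791.
Step 4: Ties present; correction factor C = 1 - 12/(13^3 - 13) = 0.994505. Corrected H = 6.408791 / 0.994505 = 6.444199.
Step 5: Under H0, H ~ chi^2(2); p-value = 0.039871.
Step 6: alpha = 0.05. reject H0.

H = 6.4442, df = 2, p = 0.039871, reject H0.


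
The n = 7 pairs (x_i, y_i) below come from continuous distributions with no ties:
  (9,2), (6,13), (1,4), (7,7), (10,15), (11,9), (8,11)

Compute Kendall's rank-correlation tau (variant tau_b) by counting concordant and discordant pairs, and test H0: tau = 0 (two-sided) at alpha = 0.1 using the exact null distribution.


Step 1: Enumerate the 21 unordered pairs (i,j) with i<j and classify each by sign(x_j-x_i) * sign(y_j-y_i).
  (1,2):dx=-3,dy=+11->D; (1,3):dx=-8,dy=+2->D; (1,4):dx=-2,dy=+5->D; (1,5):dx=+1,dy=+13->C
  (1,6):dx=+2,dy=+7->C; (1,7):dx=-1,dy=+9->D; (2,3):dx=-5,dy=-9->C; (2,4):dx=+1,dy=-6->D
  (2,5):dx=+4,dy=+2->C; (2,6):dx=+5,dy=-4->D; (2,7):dx=+2,dy=-2->D; (3,4):dx=+6,dy=+3->C
  (3,5):dx=+9,dy=+11->C; (3,6):dx=+10,dy=+5->C; (3,7):dx=+7,dy=+7->C; (4,5):dx=+3,dy=+8->C
  (4,6):dx=+4,dy=+2->C; (4,7):dx=+1,dy=+4->C; (5,6):dx=+1,dy=-6->D; (5,7):dx=-2,dy=-4->C
  (6,7):dx=-3,dy=+2->D
Step 2: C = 12, D = 9, total pairs = 21.
Step 3: tau = (C - D)/(n(n-1)/2) = (12 - 9)/21 = 0.142857.
Step 4: Exact two-sided p-value (enumerate n! = 5040 permutations of y under H0): p = 0.772619.
Step 5: alpha = 0.1. fail to reject H0.

tau_b = 0.1429 (C=12, D=9), p = 0.772619, fail to reject H0.


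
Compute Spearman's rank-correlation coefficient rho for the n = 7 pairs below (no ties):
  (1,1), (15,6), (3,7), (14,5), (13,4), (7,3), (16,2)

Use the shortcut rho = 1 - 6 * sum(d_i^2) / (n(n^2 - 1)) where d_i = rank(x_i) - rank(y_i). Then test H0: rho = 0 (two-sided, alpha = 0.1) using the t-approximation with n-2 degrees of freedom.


Step 1: Rank x and y separately (midranks; no ties here).
rank(x): 1->1, 15->6, 3->2, 14->5, 13->4, 7->3, 16->7
rank(y): 1->1, 6->6, 7->7, 5->5, 4->4, 3->3, 2->2
Step 2: d_i = R_x(i) - R_y(i); compute d_i^2.
  (1-1)^2=0, (6-6)^2=0, (2-7)^2=25, (5-5)^2=0, (4-4)^2=0, (3-3)^2=0, (7-2)^2=25
sum(d^2) = 50.
Step 3: rho = 1 - 6*50 / (7*(7^2 - 1)) = 1 - 300/336 = 0.107143.
Step 4: Under H0, t = rho * sqrt((n-2)/(1-rho^2)) = 0.2410 ~ t(5).
Step 5: Two-sided p-value from the t-distribution with 5 df = 0.819151.
Step 6: alpha = 0.1. fail to reject H0.

rho = 0.1071, p = 0.819151, fail to reject H0 at alpha = 0.1.


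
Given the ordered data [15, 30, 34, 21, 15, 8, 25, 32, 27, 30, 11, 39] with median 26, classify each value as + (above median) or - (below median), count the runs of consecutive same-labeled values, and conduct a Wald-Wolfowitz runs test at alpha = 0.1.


Step 1: Compute median = 26; label A = above, B = below.
Labels in order: BAABBBBAAABA  (n_A = 6, n_B = 6)
Step 2: Count runs R = 6.
Step 3: Under H0 (random ordering), E[R] = 2*n_A*n_B/(n_A+n_B) + 1 = 2*6*6/12 + 1 = 7.0000.
        Var[R] = 2*n_A*n_B*(2*n_A*n_B - n_A - n_B) / ((n_A+n_B)^2 * (n_A+n_B-1)) = 4320/1584 = 2.7273.
        SD[R] = 1.6514.
Step 4: Continuity-corrected z = (R + 0.5 - E[R]) / SD[R] = (6 + 0.5 - 7.0000) / 1.6514 = -0.3028.
Step 5: Two-sided p-value via normal approximation = 2*(1 - Phi(|z|)) = 0.762069.
Step 6: alpha = 0.1. fail to reject H0.

R = 6, z = -0.3028, p = 0.762069, fail to reject H0.


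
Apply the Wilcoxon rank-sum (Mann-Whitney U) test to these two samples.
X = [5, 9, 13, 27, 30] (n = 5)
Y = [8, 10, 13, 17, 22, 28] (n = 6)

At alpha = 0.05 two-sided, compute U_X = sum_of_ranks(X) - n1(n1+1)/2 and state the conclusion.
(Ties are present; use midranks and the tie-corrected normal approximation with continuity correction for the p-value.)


Step 1: Combine and sort all 11 observations; assign midranks.
sorted (value, group): (5,X), (8,Y), (9,X), (10,Y), (13,X), (13,Y), (17,Y), (22,Y), (27,X), (28,Y), (30,X)
ranks: 5->1, 8->2, 9->3, 10->4, 13->5.5, 13->5.5, 17->7, 22->8, 27->9, 28->10, 30->11
Step 2: Rank sum for X: R1 = 1 + 3 + 5.5 + 9 + 11 = 29.5.
Step 3: U_X = R1 - n1(n1+1)/2 = 29.5 - 5*6/2 = 29.5 - 15 = 14.5.
       U_Y = n1*n2 - U_X = 30 - 14.5 = 15.5.
Step 4: Ties are present, so use the tie-corrected normal approximation (with continuity correction) for the p-value.
Step 5: p-value = 1.000000; compare to alpha = 0.05. fail to reject H0.

U_X = 14.5, p = 1.000000, fail to reject H0 at alpha = 0.05.


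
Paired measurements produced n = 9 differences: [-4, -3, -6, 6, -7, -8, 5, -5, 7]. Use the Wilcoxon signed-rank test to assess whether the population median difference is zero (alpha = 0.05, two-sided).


Step 1: Drop any zero differences (none here) and take |d_i|.
|d| = [4, 3, 6, 6, 7, 8, 5, 5, 7]
Step 2: Midrank |d_i| (ties get averaged ranks).
ranks: |4|->2, |3|->1, |6|->5.5, |6|->5.5, |7|->7.5, |8|->9, |5|->3.5, |5|->3.5, |7|->7.5
Step 3: Attach original signs; sum ranks with positive sign and with negative sign.
W+ = 5.5 + 3.5 + 7.5 = 16.5
W- = 2 + 1 + 5.5 + 7.5 + 9 + 3.5 = 28.5
(Check: W+ + W- = 45 should equal n(n+1)/2 = 45.)
Step 4: Test statistic W = min(W+, W-) = 16.5.
Step 5: Ties in |d|, so use the tie-corrected normal approximation.
        E[W] = n(n+1)/4 = 9*10/4 = 22.5.
        Tie groups: |d|=5 (t=2), |d|=6 (t=2), |d|=7 (t=2); sum(t^3 - t) = 18.
        Var[W] = n(n+1)(2n+1)/24 - sum(t^3-t)/48 = 1710/24 - 18/48 = 70.875.
        z = (W - E[W]) / sqrt(Var[W]) = (16.5 - 22.5) / 8.4187 = -0.7127.
        Two-sided p = 2*Phi(z) = 0.476033.
Step 6: alpha = 0.05. fail to reject H0.

W+ = 16.5, W- = 28.5, W = min = 16.5, p = 0.476033, fail to reject H0.


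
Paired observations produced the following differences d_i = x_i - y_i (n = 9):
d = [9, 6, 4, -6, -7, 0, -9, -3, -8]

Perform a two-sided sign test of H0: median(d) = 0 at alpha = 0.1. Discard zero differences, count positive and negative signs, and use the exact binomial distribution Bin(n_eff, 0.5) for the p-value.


Step 1: Discard zero differences. Original n = 9; n_eff = number of nonzero differences = 8.
Nonzero differences (with sign): +9, +6, +4, -6, -7, -9, -3, -8
Step 2: Count signs: positive = 3, negative = 5.
Step 3: Under H0: P(positive) = 0.5, so the number of positives S ~ Bin(8, 0.5).
Step 4: Two-sided exact p-value = sum of Bin(8,0.5) probabilities at or below the observed probability = 0.726562.
Step 5: alpha = 0.1. fail to reject H0.

n_eff = 8, pos = 3, neg = 5, p = 0.726562, fail to reject H0.


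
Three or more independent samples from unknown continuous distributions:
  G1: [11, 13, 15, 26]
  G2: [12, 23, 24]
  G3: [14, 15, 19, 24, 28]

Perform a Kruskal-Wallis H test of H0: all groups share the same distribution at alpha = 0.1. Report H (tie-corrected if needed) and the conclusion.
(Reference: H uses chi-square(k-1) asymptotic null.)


Step 1: Combine all N = 12 observations and assign midranks.
sorted (value, group, rank): (11,G1,1), (12,G2,2), (13,G1,3), (14,G3,4), (15,G1,5.5), (15,G3,5.5), (19,G3,7), (23,G2,8), (24,G2,9.5), (24,G3,9.5), (26,G1,11), (28,G3,12)
Step 2: Sum ranks within each group.
R_1 = 20.5 (n_1 = 4)
R_2 = 19.5 (n_2 = 3)
R_3 = 38 (n_3 = 5)
Step 3: H = 12/(N(N+1)) * sum(R_i^2/n_i) - 3(N+1)
     = 12/(12*13) * (20.5^2/4 + 19.5^2/3 + 38^2/5) - 3*13
     = 0.076923 * 520.612 - 39
     = 1.047115.
Step 4: Ties present; correction factor C = 1 - 12/(12^3 - 12) = 0.993007. Corrected H = 1.047115 / 0.993007 = 1.054489.
Step 5: Under H0, H ~ chi^2(2); p-value = 0.590229.
Step 6: alpha = 0.1. fail to reject H0.

H = 1.0545, df = 2, p = 0.590229, fail to reject H0.


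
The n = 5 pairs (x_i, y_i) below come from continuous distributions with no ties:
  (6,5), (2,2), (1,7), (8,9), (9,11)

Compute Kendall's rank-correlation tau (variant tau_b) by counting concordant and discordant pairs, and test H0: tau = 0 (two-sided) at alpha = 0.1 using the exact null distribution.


Step 1: Enumerate the 10 unordered pairs (i,j) with i<j and classify each by sign(x_j-x_i) * sign(y_j-y_i).
  (1,2):dx=-4,dy=-3->C; (1,3):dx=-5,dy=+2->D; (1,4):dx=+2,dy=+4->C; (1,5):dx=+3,dy=+6->C
  (2,3):dx=-1,dy=+5->D; (2,4):dx=+6,dy=+7->C; (2,5):dx=+7,dy=+9->C; (3,4):dx=+7,dy=+2->C
  (3,5):dx=+8,dy=+4->C; (4,5):dx=+1,dy=+2->C
Step 2: C = 8, D = 2, total pairs = 10.
Step 3: tau = (C - D)/(n(n-1)/2) = (8 - 2)/10 = 0.600000.
Step 4: Exact two-sided p-value (enumerate n! = 120 permutations of y under H0): p = 0.233333.
Step 5: alpha = 0.1. fail to reject H0.

tau_b = 0.6000 (C=8, D=2), p = 0.233333, fail to reject H0.


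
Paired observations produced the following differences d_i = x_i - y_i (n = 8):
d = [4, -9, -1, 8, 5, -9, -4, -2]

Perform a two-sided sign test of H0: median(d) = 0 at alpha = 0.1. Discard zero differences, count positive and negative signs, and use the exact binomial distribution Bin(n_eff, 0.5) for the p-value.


Step 1: Discard zero differences. Original n = 8; n_eff = number of nonzero differences = 8.
Nonzero differences (with sign): +4, -9, -1, +8, +5, -9, -4, -2
Step 2: Count signs: positive = 3, negative = 5.
Step 3: Under H0: P(positive) = 0.5, so the number of positives S ~ Bin(8, 0.5).
Step 4: Two-sided exact p-value = sum of Bin(8,0.5) probabilities at or below the observed probability = 0.726562.
Step 5: alpha = 0.1. fail to reject H0.

n_eff = 8, pos = 3, neg = 5, p = 0.726562, fail to reject H0.


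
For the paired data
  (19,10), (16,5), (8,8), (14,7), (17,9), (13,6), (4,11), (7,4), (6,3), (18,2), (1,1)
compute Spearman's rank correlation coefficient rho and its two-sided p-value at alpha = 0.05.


Step 1: Rank x and y separately (midranks; no ties here).
rank(x): 19->11, 16->8, 8->5, 14->7, 17->9, 13->6, 4->2, 7->4, 6->3, 18->10, 1->1
rank(y): 10->10, 5->5, 8->8, 7->7, 9->9, 6->6, 11->11, 4->4, 3->3, 2->2, 1->1
Step 2: d_i = R_x(i) - R_y(i); compute d_i^2.
  (11-10)^2=1, (8-5)^2=9, (5-8)^2=9, (7-7)^2=0, (9-9)^2=0, (6-6)^2=0, (2-11)^2=81, (4-4)^2=0, (3-3)^2=0, (10-2)^2=64, (1-1)^2=0
sum(d^2) = 164.
Step 3: rho = 1 - 6*164 / (11*(11^2 - 1)) = 1 - 984/1320 = 0.254545.
Step 4: Under H0, t = rho * sqrt((n-2)/(1-rho^2)) = 0.7896 ~ t(9).
Step 5: Two-sided p-value from the t-distribution with 9 df = 0.450037.
Step 6: alpha = 0.05. fail to reject H0.

rho = 0.2545, p = 0.450037, fail to reject H0 at alpha = 0.05.


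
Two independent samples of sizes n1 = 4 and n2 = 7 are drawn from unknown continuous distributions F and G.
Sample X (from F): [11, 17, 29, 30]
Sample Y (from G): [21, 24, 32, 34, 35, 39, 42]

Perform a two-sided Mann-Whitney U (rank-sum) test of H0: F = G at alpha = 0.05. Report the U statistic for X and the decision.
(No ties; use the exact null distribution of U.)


Step 1: Combine and sort all 11 observations; assign midranks.
sorted (value, group): (11,X), (17,X), (21,Y), (24,Y), (29,X), (30,X), (32,Y), (34,Y), (35,Y), (39,Y), (42,Y)
ranks: 11->1, 17->2, 21->3, 24->4, 29->5, 30->6, 32->7, 34->8, 35->9, 39->10, 42->11
Step 2: Rank sum for X: R1 = 1 + 2 + 5 + 6 = 14.
Step 3: U_X = R1 - n1(n1+1)/2 = 14 - 4*5/2 = 14 - 10 = 4.
       U_Y = n1*n2 - U_X = 28 - 4 = 24.
Step 4: No ties, so the exact null distribution of U (based on enumerating the C(11,4) = 330 equally likely rank assignments) gives the two-sided p-value.
Step 5: p-value = 0.072727; compare to alpha = 0.05. fail to reject H0.

U_X = 4, p = 0.072727, fail to reject H0 at alpha = 0.05.


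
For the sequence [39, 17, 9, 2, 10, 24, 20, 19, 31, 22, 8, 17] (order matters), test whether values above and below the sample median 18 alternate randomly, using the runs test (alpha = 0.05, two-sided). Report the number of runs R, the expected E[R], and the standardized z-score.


Step 1: Compute median = 18; label A = above, B = below.
Labels in order: ABBBBAAAAABB  (n_A = 6, n_B = 6)
Step 2: Count runs R = 4.
Step 3: Under H0 (random ordering), E[R] = 2*n_A*n_B/(n_A+n_B) + 1 = 2*6*6/12 + 1 = 7.0000.
        Var[R] = 2*n_A*n_B*(2*n_A*n_B - n_A - n_B) / ((n_A+n_B)^2 * (n_A+n_B-1)) = 4320/1584 = 2.7273.
        SD[R] = 1.6514.
Step 4: Continuity-corrected z = (R + 0.5 - E[R]) / SD[R] = (4 + 0.5 - 7.0000) / 1.6514 = -1.5138.
Step 5: Two-sided p-value via normal approximation = 2*(1 - Phi(|z|)) = 0.130070.
Step 6: alpha = 0.05. fail to reject H0.

R = 4, z = -1.5138, p = 0.130070, fail to reject H0.


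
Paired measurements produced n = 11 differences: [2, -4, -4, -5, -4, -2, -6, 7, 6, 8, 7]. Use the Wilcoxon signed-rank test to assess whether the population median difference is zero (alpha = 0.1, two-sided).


Step 1: Drop any zero differences (none here) and take |d_i|.
|d| = [2, 4, 4, 5, 4, 2, 6, 7, 6, 8, 7]
Step 2: Midrank |d_i| (ties get averaged ranks).
ranks: |2|->1.5, |4|->4, |4|->4, |5|->6, |4|->4, |2|->1.5, |6|->7.5, |7|->9.5, |6|->7.5, |8|->11, |7|->9.5
Step 3: Attach original signs; sum ranks with positive sign and with negative sign.
W+ = 1.5 + 9.5 + 7.5 + 11 + 9.5 = 39
W- = 4 + 4 + 6 + 4 + 1.5 + 7.5 = 27
(Check: W+ + W- = 66 should equal n(n+1)/2 = 66.)
Step 4: Test statistic W = min(W+, W-) = 27.
Step 5: Ties in |d|, so use the tie-corrected normal approximation.
        E[W] = n(n+1)/4 = 11*12/4 = 33.
        Tie groups: |d|=2 (t=2), |d|=4 (t=3), |d|=6 (t=2), |d|=7 (t=2); sum(t^3 - t) = 42.
        Var[W] = n(n+1)(2n+1)/24 - sum(t^3-t)/48 = 3036/24 - 42/48 = 125.625.
        z = (W - E[W]) / sqrt(Var[W]) = (27 - 33) / 11.2083 = -0.5353.
        Two-sided p = 2*Phi(z) = 0.592429.
Step 6: alpha = 0.1. fail to reject H0.

W+ = 39, W- = 27, W = min = 27, p = 0.592429, fail to reject H0.


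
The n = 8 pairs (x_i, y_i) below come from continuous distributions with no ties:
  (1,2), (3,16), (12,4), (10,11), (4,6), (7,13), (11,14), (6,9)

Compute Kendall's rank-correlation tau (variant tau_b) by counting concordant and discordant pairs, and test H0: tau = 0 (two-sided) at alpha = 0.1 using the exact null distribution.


Step 1: Enumerate the 28 unordered pairs (i,j) with i<j and classify each by sign(x_j-x_i) * sign(y_j-y_i).
  (1,2):dx=+2,dy=+14->C; (1,3):dx=+11,dy=+2->C; (1,4):dx=+9,dy=+9->C; (1,5):dx=+3,dy=+4->C
  (1,6):dx=+6,dy=+11->C; (1,7):dx=+10,dy=+12->C; (1,8):dx=+5,dy=+7->C; (2,3):dx=+9,dy=-12->D
  (2,4):dx=+7,dy=-5->D; (2,5):dx=+1,dy=-10->D; (2,6):dx=+4,dy=-3->D; (2,7):dx=+8,dy=-2->D
  (2,8):dx=+3,dy=-7->D; (3,4):dx=-2,dy=+7->D; (3,5):dx=-8,dy=+2->D; (3,6):dx=-5,dy=+9->D
  (3,7):dx=-1,dy=+10->D; (3,8):dx=-6,dy=+5->D; (4,5):dx=-6,dy=-5->C; (4,6):dx=-3,dy=+2->D
  (4,7):dx=+1,dy=+3->C; (4,8):dx=-4,dy=-2->C; (5,6):dx=+3,dy=+7->C; (5,7):dx=+7,dy=+8->C
  (5,8):dx=+2,dy=+3->C; (6,7):dx=+4,dy=+1->C; (6,8):dx=-1,dy=-4->C; (7,8):dx=-5,dy=-5->C
Step 2: C = 16, D = 12, total pairs = 28.
Step 3: tau = (C - D)/(n(n-1)/2) = (16 - 12)/28 = 0.142857.
Step 4: Exact two-sided p-value (enumerate n! = 40320 permutations of y under H0): p = 0.719544.
Step 5: alpha = 0.1. fail to reject H0.

tau_b = 0.1429 (C=16, D=12), p = 0.719544, fail to reject H0.


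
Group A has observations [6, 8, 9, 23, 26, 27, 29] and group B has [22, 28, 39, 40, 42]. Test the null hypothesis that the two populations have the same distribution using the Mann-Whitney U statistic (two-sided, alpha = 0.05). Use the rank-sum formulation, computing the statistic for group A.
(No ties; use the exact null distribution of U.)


Step 1: Combine and sort all 12 observations; assign midranks.
sorted (value, group): (6,X), (8,X), (9,X), (22,Y), (23,X), (26,X), (27,X), (28,Y), (29,X), (39,Y), (40,Y), (42,Y)
ranks: 6->1, 8->2, 9->3, 22->4, 23->5, 26->6, 27->7, 28->8, 29->9, 39->10, 40->11, 42->12
Step 2: Rank sum for X: R1 = 1 + 2 + 3 + 5 + 6 + 7 + 9 = 33.
Step 3: U_X = R1 - n1(n1+1)/2 = 33 - 7*8/2 = 33 - 28 = 5.
       U_Y = n1*n2 - U_X = 35 - 5 = 30.
Step 4: No ties, so the exact null distribution of U (based on enumerating the C(12,7) = 792 equally likely rank assignments) gives the two-sided p-value.
Step 5: p-value = 0.047980; compare to alpha = 0.05. reject H0.

U_X = 5, p = 0.047980, reject H0 at alpha = 0.05.


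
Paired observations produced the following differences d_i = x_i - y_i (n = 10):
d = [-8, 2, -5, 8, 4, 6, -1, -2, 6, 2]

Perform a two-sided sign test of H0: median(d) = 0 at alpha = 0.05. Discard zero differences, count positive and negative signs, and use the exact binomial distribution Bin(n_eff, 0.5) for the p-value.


Step 1: Discard zero differences. Original n = 10; n_eff = number of nonzero differences = 10.
Nonzero differences (with sign): -8, +2, -5, +8, +4, +6, -1, -2, +6, +2
Step 2: Count signs: positive = 6, negative = 4.
Step 3: Under H0: P(positive) = 0.5, so the number of positives S ~ Bin(10, 0.5).
Step 4: Two-sided exact p-value = sum of Bin(10,0.5) probabilities at or below the observed probability = 0.753906.
Step 5: alpha = 0.05. fail to reject H0.

n_eff = 10, pos = 6, neg = 4, p = 0.753906, fail to reject H0.


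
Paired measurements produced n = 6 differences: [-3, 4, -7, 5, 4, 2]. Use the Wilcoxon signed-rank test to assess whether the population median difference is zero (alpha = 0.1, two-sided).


Step 1: Drop any zero differences (none here) and take |d_i|.
|d| = [3, 4, 7, 5, 4, 2]
Step 2: Midrank |d_i| (ties get averaged ranks).
ranks: |3|->2, |4|->3.5, |7|->6, |5|->5, |4|->3.5, |2|->1
Step 3: Attach original signs; sum ranks with positive sign and with negative sign.
W+ = 3.5 + 5 + 3.5 + 1 = 13
W- = 2 + 6 = 8
(Check: W+ + W- = 21 should equal n(n+1)/2 = 21.)
Step 4: Test statistic W = min(W+, W-) = 8.
Step 5: Ties in |d|, so use the tie-corrected normal approximation.
        E[W] = n(n+1)/4 = 6*7/4 = 10.5.
        Tie groups: |d|=4 (t=2); sum(t^3 - t) = 6.
        Var[W] = n(n+1)(2n+1)/24 - sum(t^3-t)/48 = 546/24 - 6/48 = 22.625.
        z = (W - E[W]) / sqrt(Var[W]) = (8 - 10.5) / 4.7566 = -0.5256.
        Two-sided p = 2*Phi(z) = 0.599174.
Step 6: alpha = 0.1. fail to reject H0.

W+ = 13, W- = 8, W = min = 8, p = 0.599174, fail to reject H0.


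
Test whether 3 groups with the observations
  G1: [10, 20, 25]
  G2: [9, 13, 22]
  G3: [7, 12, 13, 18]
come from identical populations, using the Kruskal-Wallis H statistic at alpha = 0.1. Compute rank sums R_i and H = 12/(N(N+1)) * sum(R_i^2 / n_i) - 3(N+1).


Step 1: Combine all N = 10 observations and assign midranks.
sorted (value, group, rank): (7,G3,1), (9,G2,2), (10,G1,3), (12,G3,4), (13,G2,5.5), (13,G3,5.5), (18,G3,7), (20,G1,8), (22,G2,9), (25,G1,10)
Step 2: Sum ranks within each group.
R_1 = 21 (n_1 = 3)
R_2 = 16.5 (n_2 = 3)
R_3 = 17.5 (n_3 = 4)
Step 3: H = 12/(N(N+1)) * sum(R_i^2/n_i) - 3(N+1)
     = 12/(10*11) * (21^2/3 + 16.5^2/3 + 17.5^2/4) - 3*11
     = 0.109091 * 314.312 - 33
     = 1.288636.
Step 4: Ties present; correction factor C = 1 - 6/(10^3 - 10) = 0.993939. Corrected H = 1.288636 / 0.993939 = 1.296494.
Step 5: Under H0, H ~ chi^2(2); p-value = 0.522962.
Step 6: alpha = 0.1. fail to reject H0.

H = 1.2965, df = 2, p = 0.522962, fail to reject H0.


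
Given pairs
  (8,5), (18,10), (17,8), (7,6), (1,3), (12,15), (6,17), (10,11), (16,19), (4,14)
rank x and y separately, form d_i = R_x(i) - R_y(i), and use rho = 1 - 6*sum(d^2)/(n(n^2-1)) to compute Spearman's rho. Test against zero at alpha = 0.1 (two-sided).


Step 1: Rank x and y separately (midranks; no ties here).
rank(x): 8->5, 18->10, 17->9, 7->4, 1->1, 12->7, 6->3, 10->6, 16->8, 4->2
rank(y): 5->2, 10->5, 8->4, 6->3, 3->1, 15->8, 17->9, 11->6, 19->10, 14->7
Step 2: d_i = R_x(i) - R_y(i); compute d_i^2.
  (5-2)^2=9, (10-5)^2=25, (9-4)^2=25, (4-3)^2=1, (1-1)^2=0, (7-8)^2=1, (3-9)^2=36, (6-6)^2=0, (8-10)^2=4, (2-7)^2=25
sum(d^2) = 126.
Step 3: rho = 1 - 6*126 / (10*(10^2 - 1)) = 1 - 756/990 = 0.236364.
Step 4: Under H0, t = rho * sqrt((n-2)/(1-rho^2)) = 0.6880 ~ t(8).
Step 5: Two-sided p-value from the t-distribution with 8 df = 0.510885.
Step 6: alpha = 0.1. fail to reject H0.

rho = 0.2364, p = 0.510885, fail to reject H0 at alpha = 0.1.


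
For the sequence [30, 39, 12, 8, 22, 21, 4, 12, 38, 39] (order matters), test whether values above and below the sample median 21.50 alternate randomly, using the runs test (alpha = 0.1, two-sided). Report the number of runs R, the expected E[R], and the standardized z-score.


Step 1: Compute median = 21.50; label A = above, B = below.
Labels in order: AABBABBBAA  (n_A = 5, n_B = 5)
Step 2: Count runs R = 5.
Step 3: Under H0 (random ordering), E[R] = 2*n_A*n_B/(n_A+n_B) + 1 = 2*5*5/10 + 1 = 6.0000.
        Var[R] = 2*n_A*n_B*(2*n_A*n_B - n_A - n_B) / ((n_A+n_B)^2 * (n_A+n_B-1)) = 2000/900 = 2.2222.
        SD[R] = 1.4907.
Step 4: Continuity-corrected z = (R + 0.5 - E[R]) / SD[R] = (5 + 0.5 - 6.0000) / 1.4907 = -0.3354.
Step 5: Two-sided p-value via normal approximation = 2*(1 - Phi(|z|)) = 0.737316.
Step 6: alpha = 0.1. fail to reject H0.

R = 5, z = -0.3354, p = 0.737316, fail to reject H0.


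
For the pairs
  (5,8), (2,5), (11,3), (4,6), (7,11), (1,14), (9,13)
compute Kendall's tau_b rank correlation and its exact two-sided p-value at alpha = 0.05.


Step 1: Enumerate the 21 unordered pairs (i,j) with i<j and classify each by sign(x_j-x_i) * sign(y_j-y_i).
  (1,2):dx=-3,dy=-3->C; (1,3):dx=+6,dy=-5->D; (1,4):dx=-1,dy=-2->C; (1,5):dx=+2,dy=+3->C
  (1,6):dx=-4,dy=+6->D; (1,7):dx=+4,dy=+5->C; (2,3):dx=+9,dy=-2->D; (2,4):dx=+2,dy=+1->C
  (2,5):dx=+5,dy=+6->C; (2,6):dx=-1,dy=+9->D; (2,7):dx=+7,dy=+8->C; (3,4):dx=-7,dy=+3->D
  (3,5):dx=-4,dy=+8->D; (3,6):dx=-10,dy=+11->D; (3,7):dx=-2,dy=+10->D; (4,5):dx=+3,dy=+5->C
  (4,6):dx=-3,dy=+8->D; (4,7):dx=+5,dy=+7->C; (5,6):dx=-6,dy=+3->D; (5,7):dx=+2,dy=+2->C
  (6,7):dx=+8,dy=-1->D
Step 2: C = 10, D = 11, total pairs = 21.
Step 3: tau = (C - D)/(n(n-1)/2) = (10 - 11)/21 = -0.047619.
Step 4: Exact two-sided p-value (enumerate n! = 5040 permutations of y under H0): p = 1.000000.
Step 5: alpha = 0.05. fail to reject H0.

tau_b = -0.0476 (C=10, D=11), p = 1.000000, fail to reject H0.


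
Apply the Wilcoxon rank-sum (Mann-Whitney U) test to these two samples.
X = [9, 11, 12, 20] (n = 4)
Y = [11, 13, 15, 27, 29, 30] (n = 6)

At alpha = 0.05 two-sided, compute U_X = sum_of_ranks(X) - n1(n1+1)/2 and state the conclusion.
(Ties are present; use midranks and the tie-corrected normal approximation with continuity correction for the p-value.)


Step 1: Combine and sort all 10 observations; assign midranks.
sorted (value, group): (9,X), (11,X), (11,Y), (12,X), (13,Y), (15,Y), (20,X), (27,Y), (29,Y), (30,Y)
ranks: 9->1, 11->2.5, 11->2.5, 12->4, 13->5, 15->6, 20->7, 27->8, 29->9, 30->10
Step 2: Rank sum for X: R1 = 1 + 2.5 + 4 + 7 = 14.5.
Step 3: U_X = R1 - n1(n1+1)/2 = 14.5 - 4*5/2 = 14.5 - 10 = 4.5.
       U_Y = n1*n2 - U_X = 24 - 4.5 = 19.5.
Step 4: Ties are present, so use the tie-corrected normal approximation (with continuity correction) for the p-value.
Step 5: p-value = 0.134407; compare to alpha = 0.05. fail to reject H0.

U_X = 4.5, p = 0.134407, fail to reject H0 at alpha = 0.05.


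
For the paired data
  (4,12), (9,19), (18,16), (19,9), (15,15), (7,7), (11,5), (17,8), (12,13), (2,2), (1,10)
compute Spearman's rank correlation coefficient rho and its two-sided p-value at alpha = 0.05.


Step 1: Rank x and y separately (midranks; no ties here).
rank(x): 4->3, 9->5, 18->10, 19->11, 15->8, 7->4, 11->6, 17->9, 12->7, 2->2, 1->1
rank(y): 12->7, 19->11, 16->10, 9->5, 15->9, 7->3, 5->2, 8->4, 13->8, 2->1, 10->6
Step 2: d_i = R_x(i) - R_y(i); compute d_i^2.
  (3-7)^2=16, (5-11)^2=36, (10-10)^2=0, (11-5)^2=36, (8-9)^2=1, (4-3)^2=1, (6-2)^2=16, (9-4)^2=25, (7-8)^2=1, (2-1)^2=1, (1-6)^2=25
sum(d^2) = 158.
Step 3: rho = 1 - 6*158 / (11*(11^2 - 1)) = 1 - 948/1320 = 0.281818.
Step 4: Under H0, t = rho * sqrt((n-2)/(1-rho^2)) = 0.8812 ~ t(9).
Step 5: Two-sided p-value from the t-distribution with 9 df = 0.401145.
Step 6: alpha = 0.05. fail to reject H0.

rho = 0.2818, p = 0.401145, fail to reject H0 at alpha = 0.05.


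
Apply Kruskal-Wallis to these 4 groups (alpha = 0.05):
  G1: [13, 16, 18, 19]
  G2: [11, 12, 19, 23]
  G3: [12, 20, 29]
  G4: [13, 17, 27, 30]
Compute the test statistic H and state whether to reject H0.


Step 1: Combine all N = 15 observations and assign midranks.
sorted (value, group, rank): (11,G2,1), (12,G2,2.5), (12,G3,2.5), (13,G1,4.5), (13,G4,4.5), (16,G1,6), (17,G4,7), (18,G1,8), (19,G1,9.5), (19,G2,9.5), (20,G3,11), (23,G2,12), (27,G4,13), (29,G3,14), (30,G4,15)
Step 2: Sum ranks within each group.
R_1 = 28 (n_1 = 4)
R_2 = 25 (n_2 = 4)
R_3 = 27.5 (n_3 = 3)
R_4 = 39.5 (n_4 = 4)
Step 3: H = 12/(N(N+1)) * sum(R_i^2/n_i) - 3(N+1)
     = 12/(15*16) * (28^2/4 + 25^2/4 + 27.5^2/3 + 39.5^2/4) - 3*16
     = 0.050000 * 994.396 - 48
     = 1.719792.
Step 4: Ties present; correction factor C = 1 - 18/(15^3 - 15) = 0.994643. Corrected H = 1.719792 / 0.994643 = 1.729054.
Step 5: Under H0, H ~ chi^2(3); p-value = 0.630494.
Step 6: alpha = 0.05. fail to reject H0.

H = 1.7291, df = 3, p = 0.630494, fail to reject H0.


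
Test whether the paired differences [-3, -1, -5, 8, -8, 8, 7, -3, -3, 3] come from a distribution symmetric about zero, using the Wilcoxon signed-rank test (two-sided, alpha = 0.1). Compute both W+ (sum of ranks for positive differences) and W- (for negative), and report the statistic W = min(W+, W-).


Step 1: Drop any zero differences (none here) and take |d_i|.
|d| = [3, 1, 5, 8, 8, 8, 7, 3, 3, 3]
Step 2: Midrank |d_i| (ties get averaged ranks).
ranks: |3|->3.5, |1|->1, |5|->6, |8|->9, |8|->9, |8|->9, |7|->7, |3|->3.5, |3|->3.5, |3|->3.5
Step 3: Attach original signs; sum ranks with positive sign and with negative sign.
W+ = 9 + 9 + 7 + 3.5 = 28.5
W- = 3.5 + 1 + 6 + 9 + 3.5 + 3.5 = 26.5
(Check: W+ + W- = 55 should equal n(n+1)/2 = 55.)
Step 4: Test statistic W = min(W+, W-) = 26.5.
Step 5: Ties in |d|, so use the tie-corrected normal approximation.
        E[W] = n(n+1)/4 = 10*11/4 = 27.5.
        Tie groups: |d|=3 (t=4), |d|=8 (t=3); sum(t^3 - t) = 84.
        Var[W] = n(n+1)(2n+1)/24 - sum(t^3-t)/48 = 2310/24 - 84/48 = 94.5.
        z = (W - E[W]) / sqrt(Var[W]) = (26.5 - 27.5) / 9.7211 = -0.1029.
        Two-sided p = 2*Phi(z) = 0.918067.
Step 6: alpha = 0.1. fail to reject H0.

W+ = 28.5, W- = 26.5, W = min = 26.5, p = 0.918067, fail to reject H0.


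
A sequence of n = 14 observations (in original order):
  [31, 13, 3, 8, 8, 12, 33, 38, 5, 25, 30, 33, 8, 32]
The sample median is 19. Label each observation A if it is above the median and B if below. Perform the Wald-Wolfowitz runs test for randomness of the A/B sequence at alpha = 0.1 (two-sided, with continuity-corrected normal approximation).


Step 1: Compute median = 19; label A = above, B = below.
Labels in order: ABBBBBAABAAABA  (n_A = 7, n_B = 7)
Step 2: Count runs R = 7.
Step 3: Under H0 (random ordering), E[R] = 2*n_A*n_B/(n_A+n_B) + 1 = 2*7*7/14 + 1 = 8.0000.
        Var[R] = 2*n_A*n_B*(2*n_A*n_B - n_A - n_B) / ((n_A+n_B)^2 * (n_A+n_B-1)) = 8232/2548 = 3.2308.
        SD[R] = 1.7974.
Step 4: Continuity-corrected z = (R + 0.5 - E[R]) / SD[R] = (7 + 0.5 - 8.0000) / 1.7974 = -0.2782.
Step 5: Two-sided p-value via normal approximation = 2*(1 - Phi(|z|)) = 0.780879.
Step 6: alpha = 0.1. fail to reject H0.

R = 7, z = -0.2782, p = 0.780879, fail to reject H0.


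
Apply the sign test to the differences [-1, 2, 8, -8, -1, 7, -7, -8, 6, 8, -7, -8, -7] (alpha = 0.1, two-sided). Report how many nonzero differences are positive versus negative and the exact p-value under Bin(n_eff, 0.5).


Step 1: Discard zero differences. Original n = 13; n_eff = number of nonzero differences = 13.
Nonzero differences (with sign): -1, +2, +8, -8, -1, +7, -7, -8, +6, +8, -7, -8, -7
Step 2: Count signs: positive = 5, negative = 8.
Step 3: Under H0: P(positive) = 0.5, so the number of positives S ~ Bin(13, 0.5).
Step 4: Two-sided exact p-value = sum of Bin(13,0.5) probabilities at or below the observed probability = 0.581055.
Step 5: alpha = 0.1. fail to reject H0.

n_eff = 13, pos = 5, neg = 8, p = 0.581055, fail to reject H0.


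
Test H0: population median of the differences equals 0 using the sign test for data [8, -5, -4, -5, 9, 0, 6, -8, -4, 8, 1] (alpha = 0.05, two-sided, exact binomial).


Step 1: Discard zero differences. Original n = 11; n_eff = number of nonzero differences = 10.
Nonzero differences (with sign): +8, -5, -4, -5, +9, +6, -8, -4, +8, +1
Step 2: Count signs: positive = 5, negative = 5.
Step 3: Under H0: P(positive) = 0.5, so the number of positives S ~ Bin(10, 0.5).
Step 4: Two-sided exact p-value = sum of Bin(10,0.5) probabilities at or below the observed probability = 1.000000.
Step 5: alpha = 0.05. fail to reject H0.

n_eff = 10, pos = 5, neg = 5, p = 1.000000, fail to reject H0.


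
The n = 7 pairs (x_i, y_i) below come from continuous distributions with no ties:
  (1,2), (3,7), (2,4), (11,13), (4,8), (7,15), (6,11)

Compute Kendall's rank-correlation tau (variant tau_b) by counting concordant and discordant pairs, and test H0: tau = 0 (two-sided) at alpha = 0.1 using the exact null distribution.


Step 1: Enumerate the 21 unordered pairs (i,j) with i<j and classify each by sign(x_j-x_i) * sign(y_j-y_i).
  (1,2):dx=+2,dy=+5->C; (1,3):dx=+1,dy=+2->C; (1,4):dx=+10,dy=+11->C; (1,5):dx=+3,dy=+6->C
  (1,6):dx=+6,dy=+13->C; (1,7):dx=+5,dy=+9->C; (2,3):dx=-1,dy=-3->C; (2,4):dx=+8,dy=+6->C
  (2,5):dx=+1,dy=+1->C; (2,6):dx=+4,dy=+8->C; (2,7):dx=+3,dy=+4->C; (3,4):dx=+9,dy=+9->C
  (3,5):dx=+2,dy=+4->C; (3,6):dx=+5,dy=+11->C; (3,7):dx=+4,dy=+7->C; (4,5):dx=-7,dy=-5->C
  (4,6):dx=-4,dy=+2->D; (4,7):dx=-5,dy=-2->C; (5,6):dx=+3,dy=+7->C; (5,7):dx=+2,dy=+3->C
  (6,7):dx=-1,dy=-4->C
Step 2: C = 20, D = 1, total pairs = 21.
Step 3: tau = (C - D)/(n(n-1)/2) = (20 - 1)/21 = 0.904762.
Step 4: Exact two-sided p-value (enumerate n! = 5040 permutations of y under H0): p = 0.002778.
Step 5: alpha = 0.1. reject H0.

tau_b = 0.9048 (C=20, D=1), p = 0.002778, reject H0.


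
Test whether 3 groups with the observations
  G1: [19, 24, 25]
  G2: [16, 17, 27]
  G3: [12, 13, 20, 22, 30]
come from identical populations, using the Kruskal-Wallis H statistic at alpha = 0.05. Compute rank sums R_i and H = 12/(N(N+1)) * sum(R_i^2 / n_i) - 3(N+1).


Step 1: Combine all N = 11 observations and assign midranks.
sorted (value, group, rank): (12,G3,1), (13,G3,2), (16,G2,3), (17,G2,4), (19,G1,5), (20,G3,6), (22,G3,7), (24,G1,8), (25,G1,9), (27,G2,10), (30,G3,11)
Step 2: Sum ranks within each group.
R_1 = 22 (n_1 = 3)
R_2 = 17 (n_2 = 3)
R_3 = 27 (n_3 = 5)
Step 3: H = 12/(N(N+1)) * sum(R_i^2/n_i) - 3(N+1)
     = 12/(11*12) * (22^2/3 + 17^2/3 + 27^2/5) - 3*12
     = 0.090909 * 403.467 - 36
     = 0.678788.
Step 4: No ties, so H is used without correction.
Step 5: Under H0, H ~ chi^2(2); p-value = 0.712202.
Step 6: alpha = 0.05. fail to reject H0.

H = 0.6788, df = 2, p = 0.712202, fail to reject H0.


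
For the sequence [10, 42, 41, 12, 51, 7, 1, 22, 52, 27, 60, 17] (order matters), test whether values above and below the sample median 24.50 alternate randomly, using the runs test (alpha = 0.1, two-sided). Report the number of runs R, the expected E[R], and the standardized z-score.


Step 1: Compute median = 24.50; label A = above, B = below.
Labels in order: BAABABBBAAAB  (n_A = 6, n_B = 6)
Step 2: Count runs R = 7.
Step 3: Under H0 (random ordering), E[R] = 2*n_A*n_B/(n_A+n_B) + 1 = 2*6*6/12 + 1 = 7.0000.
        Var[R] = 2*n_A*n_B*(2*n_A*n_B - n_A - n_B) / ((n_A+n_B)^2 * (n_A+n_B-1)) = 4320/1584 = 2.7273.
        SD[R] = 1.6514.
Step 4: R = E[R], so z = 0 with no continuity correction.
Step 5: Two-sided p-value via normal approximation = 2*(1 - Phi(|z|)) = 1.000000.
Step 6: alpha = 0.1. fail to reject H0.

R = 7, z = 0.0000, p = 1.000000, fail to reject H0.


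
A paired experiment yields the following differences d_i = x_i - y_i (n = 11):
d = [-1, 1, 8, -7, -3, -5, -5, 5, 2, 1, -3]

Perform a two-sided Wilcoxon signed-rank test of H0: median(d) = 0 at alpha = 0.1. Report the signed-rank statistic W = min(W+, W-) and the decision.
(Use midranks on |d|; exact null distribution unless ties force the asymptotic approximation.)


Step 1: Drop any zero differences (none here) and take |d_i|.
|d| = [1, 1, 8, 7, 3, 5, 5, 5, 2, 1, 3]
Step 2: Midrank |d_i| (ties get averaged ranks).
ranks: |1|->2, |1|->2, |8|->11, |7|->10, |3|->5.5, |5|->8, |5|->8, |5|->8, |2|->4, |1|->2, |3|->5.5
Step 3: Attach original signs; sum ranks with positive sign and with negative sign.
W+ = 2 + 11 + 8 + 4 + 2 = 27
W- = 2 + 10 + 5.5 + 8 + 8 + 5.5 = 39
(Check: W+ + W- = 66 should equal n(n+1)/2 = 66.)
Step 4: Test statistic W = min(W+, W-) = 27.
Step 5: Ties in |d|, so use the tie-corrected normal approximation.
        E[W] = n(n+1)/4 = 11*12/4 = 33.
        Tie groups: |d|=1 (t=3), |d|=3 (t=2), |d|=5 (t=3); sum(t^3 - t) = 54.
        Var[W] = n(n+1)(2n+1)/24 - sum(t^3-t)/48 = 3036/24 - 54/48 = 125.375.
        z = (W - E[W]) / sqrt(Var[W]) = (27 - 33) / 11.1971 = -0.5359.
        Two-sided p = 2*Phi(z) = 0.592060.
Step 6: alpha = 0.1. fail to reject H0.

W+ = 27, W- = 39, W = min = 27, p = 0.592060, fail to reject H0.


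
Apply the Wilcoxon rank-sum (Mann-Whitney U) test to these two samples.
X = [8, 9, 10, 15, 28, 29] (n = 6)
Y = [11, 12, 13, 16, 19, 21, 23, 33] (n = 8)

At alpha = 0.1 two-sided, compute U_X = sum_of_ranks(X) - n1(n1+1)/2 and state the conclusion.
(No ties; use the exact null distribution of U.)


Step 1: Combine and sort all 14 observations; assign midranks.
sorted (value, group): (8,X), (9,X), (10,X), (11,Y), (12,Y), (13,Y), (15,X), (16,Y), (19,Y), (21,Y), (23,Y), (28,X), (29,X), (33,Y)
ranks: 8->1, 9->2, 10->3, 11->4, 12->5, 13->6, 15->7, 16->8, 19->9, 21->10, 23->11, 28->12, 29->13, 33->14
Step 2: Rank sum for X: R1 = 1 + 2 + 3 + 7 + 12 + 13 = 38.
Step 3: U_X = R1 - n1(n1+1)/2 = 38 - 6*7/2 = 38 - 21 = 17.
       U_Y = n1*n2 - U_X = 48 - 17 = 31.
Step 4: No ties, so the exact null distribution of U (based on enumerating the C(14,6) = 3003 equally likely rank assignments) gives the two-sided p-value.
Step 5: p-value = 0.413586; compare to alpha = 0.1. fail to reject H0.

U_X = 17, p = 0.413586, fail to reject H0 at alpha = 0.1.


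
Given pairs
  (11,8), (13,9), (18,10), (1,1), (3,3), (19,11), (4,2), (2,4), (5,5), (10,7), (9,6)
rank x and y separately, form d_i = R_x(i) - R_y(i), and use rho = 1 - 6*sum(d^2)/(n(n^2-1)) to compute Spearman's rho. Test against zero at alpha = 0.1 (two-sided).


Step 1: Rank x and y separately (midranks; no ties here).
rank(x): 11->8, 13->9, 18->10, 1->1, 3->3, 19->11, 4->4, 2->2, 5->5, 10->7, 9->6
rank(y): 8->8, 9->9, 10->10, 1->1, 3->3, 11->11, 2->2, 4->4, 5->5, 7->7, 6->6
Step 2: d_i = R_x(i) - R_y(i); compute d_i^2.
  (8-8)^2=0, (9-9)^2=0, (10-10)^2=0, (1-1)^2=0, (3-3)^2=0, (11-11)^2=0, (4-2)^2=4, (2-4)^2=4, (5-5)^2=0, (7-7)^2=0, (6-6)^2=0
sum(d^2) = 8.
Step 3: rho = 1 - 6*8 / (11*(11^2 - 1)) = 1 - 48/1320 = 0.963636.
Step 4: Under H0, t = rho * sqrt((n-2)/(1-rho^2)) = 10.8186 ~ t(9).
Step 5: Two-sided p-value from the t-distribution with 9 df = 0.000002.
Step 6: alpha = 0.1. reject H0.

rho = 0.9636, p = 0.000002, reject H0 at alpha = 0.1.
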